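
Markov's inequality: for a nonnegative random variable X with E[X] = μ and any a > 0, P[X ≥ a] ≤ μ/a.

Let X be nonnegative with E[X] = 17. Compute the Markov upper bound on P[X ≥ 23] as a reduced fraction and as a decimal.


μ = E[X] = 17, a = 23.
Markov: P[X ≥ 23] ≤ μ/a = (17)/23 = 17/23.
Numerically: ≈ 0.73913.
(Since a = 23 > μ = 17.00000, the bound 17/23 is < 1 and informative.)

P[X ≥ 23] ≤ 17/23 ≈ 0.73913.


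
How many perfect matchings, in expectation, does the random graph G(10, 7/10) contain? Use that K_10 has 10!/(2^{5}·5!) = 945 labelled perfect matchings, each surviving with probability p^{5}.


K_10 has 10!/(2^{5}·5!) = 945 labelled perfect matchings.
For each such perfect matching H, let X_H = 1 if all 5 edges of H are present in G. Then P[X_H = 1] = p^{5} = (7/10)^{5} = 16807/100000.
By linearity of expectation: E[X] = Σ_H E[X_H] = 945 · p^{5} = 945 · 16807/100000 = 3176523/20000.
Numerically: E[X] ≈ 158.826.

E[X] = 945 · (7/10)^{5} = 3176523/20000 ≈ 158.826.


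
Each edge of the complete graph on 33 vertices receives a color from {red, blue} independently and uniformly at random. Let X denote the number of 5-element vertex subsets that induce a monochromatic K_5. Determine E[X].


Let X = Σ_S X_S over the C(33, 5) = 237336 subsets S of size 5, where X_S = 1 if the K_5 on S is monochromatic.
For a fixed S, the K_5 on S has C(5, 2) = 10 edges. P[all 10 edges red] = (1/2)^10, and likewise for blue, so P[monochromatic] = 2·(1/2)^10 = 2^{1 − 10} = 1/512.
By linearity of expectation: E[X] = C(33, 5) · 2^{1 − 10} = 237336 · 1/512 = 29667/64.
Numerically: E[X] ≈ 463.547.

E[X] = C(33,5)·2^(1−C(5,2)) = 29667/64 ≈ 463.547.


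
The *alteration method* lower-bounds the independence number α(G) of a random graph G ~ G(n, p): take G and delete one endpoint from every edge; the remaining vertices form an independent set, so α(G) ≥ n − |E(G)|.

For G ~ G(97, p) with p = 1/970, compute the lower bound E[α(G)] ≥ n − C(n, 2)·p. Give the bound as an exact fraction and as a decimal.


E[|E(G)|] = C(97, 2)·p = 4656 · (1/970) = 24/5.
E[α(G)] ≥ n − E[|E(G)|] = 97 − 24/5 = 461/5.
Numerically: ≈ 92.2000.
(This is only a lower bound; the true E[α(G)] may be larger.)

E[α(G)] ≥ 461/5 ≈ 92.2000.


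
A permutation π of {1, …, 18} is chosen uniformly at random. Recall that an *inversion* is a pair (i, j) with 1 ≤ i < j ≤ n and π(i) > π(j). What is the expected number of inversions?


Write X = Σ X_I over the C(18, 2) = 153 pairs i < j, with X_I the indicator of one inversion.
There are 153 indicators.
For each fixed pair i < j, the values π(i) and π(j) are two distinct elements of {1, …, 18} in uniformly random order; by symmetry P[π(i) > π(j)] = 1/2.
By linearity: E[X] = 153 · (1/2) = C(18, 2) · (1/2) = 153/2 = 153/2 ≈ 76.500.

E[X] = 153/2 = 76.500.


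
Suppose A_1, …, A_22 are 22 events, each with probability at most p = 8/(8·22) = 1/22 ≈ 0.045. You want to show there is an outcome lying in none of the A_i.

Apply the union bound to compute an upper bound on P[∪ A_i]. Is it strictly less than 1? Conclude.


Union bound: P[∪_{i=1}^{22} A_i] ≤ Σ_i P[A_i] ≤ 22·p = 22·(1/22) = 1.
Numerically: 1 ≈ 1.000.
Is 1 < 1? NO.
Since the bound 1 is ≥ 1, the union bound is uninformative here; it does NOT by itself certify existence.

22·p = 1 ≈ 1.000; existence NOT certified by the union bound.


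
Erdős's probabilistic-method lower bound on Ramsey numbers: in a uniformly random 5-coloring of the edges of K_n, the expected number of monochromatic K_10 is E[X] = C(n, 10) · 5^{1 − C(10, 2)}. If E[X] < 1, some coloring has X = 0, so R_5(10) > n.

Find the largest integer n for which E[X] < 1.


We need C(n, 10) · 5^{1 − 45} < 1, i.e. C(n, 10) < 5^{45 − 1} = 5684341886080801486968994140625.
Check values of n near the boundary:
  n = 5390: C(5390, 10) = 5655833965919099070255434039753; 5655833965919099070255434039753 < 5684341886080801486968994140625? YES
  n = 5391: C(5391, 10) = 5666344714787188828795213697883; 5666344714787188828795213697883 < 5684341886080801486968994140625? YES
  n = 5392: C(5392, 10) = 5676873040158402483252283957448; 5676873040158402483252283957448 < 5684341886080801486968994140625? YES
  n = 5393: C(5393, 10) = 5687418968154238267170642278008; 5687418968154238267170642278008 < 5684341886080801486968994140625? NO
The largest n with C(n, 10) < 5684341886080801486968994140625 is n = 5392 (where E[X] = 5676873040158402483252283957448/5684341886080801486968994140625 ≈ 0.99869). Hence R_5(10) > 5392, i.e. R_5(10) ≥ 5393.

Largest n = 5392; hence R_5(10) > 5392.


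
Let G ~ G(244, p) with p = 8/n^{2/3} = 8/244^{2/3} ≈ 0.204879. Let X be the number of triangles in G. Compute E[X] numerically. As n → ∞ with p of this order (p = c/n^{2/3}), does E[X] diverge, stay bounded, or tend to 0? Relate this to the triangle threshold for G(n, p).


Number of potential triangles: C(244, 3) = 2391444.
Each occurs with probability p³ ≈ (0.204879)³ ≈ 8.59983875e-03.
By linearity: E[X] = C(244, 3)·p³ ≈ 2391444 · 8.59983875e-03 ≈ 20566.032787.
Since α = 2/3 < 1, p = c/n^{2/3} ≫ 1/n is above the triangle threshold p ~ 1/n. Asymptotically E[X] ~ (c³/6)·n^{3(1−α)} = (8³/6)·n^{1} → ∞; triangles are abundant w.h.p.

E[X] ≈ 20566.032787; in regime p = Θ(1/n^{2/3}) E[X] diverges (above the triangle threshold p ~ 1/n).


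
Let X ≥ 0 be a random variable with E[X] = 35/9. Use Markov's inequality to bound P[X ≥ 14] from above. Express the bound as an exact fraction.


μ = E[X] = 35/9, a = 14.
Markov: P[X ≥ 14] ≤ μ/a = (35/9)/14 = 5/18.
Numerically: ≈ 0.27778.
(Since a = 14 > μ = 3.88889, the bound 5/18 is < 1 and informative.)

P[X ≥ 14] ≤ 5/18 ≈ 0.27778.


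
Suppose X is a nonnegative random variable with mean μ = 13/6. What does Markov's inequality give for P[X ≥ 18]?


μ = E[X] = 13/6, a = 18.
Markov: P[X ≥ 18] ≤ μ/a = (13/6)/18 = 13/108.
Numerically: ≈ 0.12037.
(Since a = 18 > μ = 2.16667, the bound 13/108 is < 1 and informative.)

P[X ≥ 18] ≤ 13/108 ≈ 0.12037.


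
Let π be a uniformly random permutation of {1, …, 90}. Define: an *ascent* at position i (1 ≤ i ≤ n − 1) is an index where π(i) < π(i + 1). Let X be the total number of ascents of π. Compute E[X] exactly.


Write X = Σ X_I over i = 1, …, 89, with X_I the indicator of one ascent.
There are 89 indicators.
For each fixed i, the pair (π(i), π(i+1)) is a uniformly random ordered pair of distinct values from {1, …, 90}; by symmetry P[π(i) < π(i+1)] = 1/2.
By linearity: E[X] = 89 · (1/2) = (90 − 1) · (1/2) = 89/2 ≈ 44.50000.

E[X] = 89/2 = 44.50000.


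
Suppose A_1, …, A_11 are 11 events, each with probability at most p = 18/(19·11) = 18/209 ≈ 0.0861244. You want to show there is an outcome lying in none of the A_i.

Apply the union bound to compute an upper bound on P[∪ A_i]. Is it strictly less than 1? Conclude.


Union bound: P[∪_{i=1}^{11} A_i] ≤ Σ_i P[A_i] ≤ 11·p = 11·(18/209) = 18/19.
Numerically: 18/19 ≈ 0.9473684.
Is 18/19 < 1? YES.
Since P[∪ A_i] ≤ 18/19 < 1, the complement has P[∩ A_i^c] ≥ 1 − 18/19 = 1/19 > 0, so some outcome avoids every A_i.

11·p = 18/19 ≈ 0.9473684; existence CERTIFIED by the union bound.


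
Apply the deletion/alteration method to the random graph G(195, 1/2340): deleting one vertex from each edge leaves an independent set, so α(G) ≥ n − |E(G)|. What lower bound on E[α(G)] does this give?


E[|E(G)|] = C(195, 2)·p = 18915 · (1/2340) = 97/12.
E[α(G)] ≥ n − E[|E(G)|] = 195 − 97/12 = 2243/12.
Numerically: ≈ 186.91667.
(This is only a lower bound; the true E[α(G)] may be larger.)

E[α(G)] ≥ 2243/12 ≈ 186.91667.


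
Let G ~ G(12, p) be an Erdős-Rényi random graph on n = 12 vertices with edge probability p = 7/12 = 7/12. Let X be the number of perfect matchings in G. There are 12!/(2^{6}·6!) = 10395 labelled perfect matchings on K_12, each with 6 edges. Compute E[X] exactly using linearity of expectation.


K_12 has 12!/(2^{6}·6!) = 10395 labelled perfect matchings.
For each such perfect matching H, let X_H = 1 if all 6 edges of H are present in G. Then P[X_H = 1] = p^{6} = (7/12)^{6} = 117649/2985984.
By linearity of expectation: E[X] = Σ_H E[X_H] = 10395 · p^{6} = 10395 · 117649/2985984 = 45294865/110592.
Numerically: E[X] ≈ 410.

E[X] = 10395 · (7/12)^{6} = 45294865/110592 ≈ 410.


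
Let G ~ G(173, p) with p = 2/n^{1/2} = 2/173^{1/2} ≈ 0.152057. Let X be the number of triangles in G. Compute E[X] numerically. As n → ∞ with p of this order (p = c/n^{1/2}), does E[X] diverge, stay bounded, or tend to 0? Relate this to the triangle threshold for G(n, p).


Number of potential triangles: C(173, 3) = 848046.
Each occurs with probability p³ ≈ (0.152057)³ ≈ 3.51577305e-03.
By linearity: E[X] = C(173, 3)·p³ ≈ 848046 · 3.51577305e-03 ≈ 2981.537269.
Since α = 1/2 < 1, p = c/n^{1/2} ≫ 1/n is above the triangle threshold p ~ 1/n. Asymptotically E[X] ~ (c³/6)·n^{3(1−α)} = (2³/6)·n^{1.5} → ∞; triangles are abundant w.h.p.

E[X] ≈ 2981.537269; in regime p = Θ(1/n^{1/2}) E[X] diverges (above the triangle threshold p ~ 1/n).


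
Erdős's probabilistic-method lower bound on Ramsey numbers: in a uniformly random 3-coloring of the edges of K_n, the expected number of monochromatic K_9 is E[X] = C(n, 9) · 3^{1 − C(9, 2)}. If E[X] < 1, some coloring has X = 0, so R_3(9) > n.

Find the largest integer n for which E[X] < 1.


We need C(n, 9) · 3^{1 − 36} < 1, i.e. C(n, 9) < 3^{36 − 1} = 50031545098999707.
Check values of n near the boundary:
  n = 297: C(297, 9) = 43842345008337645; 43842345008337645 < 50031545098999707? YES
  n = 298: C(298, 9) = 45207677551849890; 45207677551849890 < 50031545098999707? YES
  n = 299: C(299, 9) = 46610674441390059; 46610674441390059 < 50031545098999707? YES
  n = 300: C(300, 9) = 48052241692154700; 48052241692154700 < 50031545098999707? YES
  n = 301: C(301, 9) = 49533303936090975; 49533303936090975 < 50031545098999707? YES
  n = 302: C(302, 9) = 51054804739588650; 51054804739588650 < 50031545098999707? NO
The largest n with C(n, 9) < 50031545098999707 is n = 301 (where E[X] = 16511101312030325/16677181699666569 ≈ 0.990). Hence R_3(9) > 301, i.e. R_3(9) ≥ 302.

Largest n = 301; hence R_3(9) > 301.


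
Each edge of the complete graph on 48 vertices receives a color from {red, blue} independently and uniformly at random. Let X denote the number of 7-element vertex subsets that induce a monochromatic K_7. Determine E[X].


Let X = Σ_S X_S over the C(48, 7) = 73629072 subsets S of size 7, where X_S = 1 if the K_7 on S is monochromatic.
For a fixed S, the K_7 on S has C(7, 2) = 21 edges. P[all 21 edges red] = (1/2)^21, and likewise for blue, so P[monochromatic] = 2·(1/2)^21 = 2^{1 − 21} = 1/1048576.
By linearity of expectation: E[X] = C(48, 7) · 2^{1 − 21} = 73629072 · 1/1048576 = 4601817/65536.
Numerically: E[X] ≈ 70.21815.

E[X] = C(48,7)·2^(1−C(7,2)) = 4601817/65536 ≈ 70.21815.


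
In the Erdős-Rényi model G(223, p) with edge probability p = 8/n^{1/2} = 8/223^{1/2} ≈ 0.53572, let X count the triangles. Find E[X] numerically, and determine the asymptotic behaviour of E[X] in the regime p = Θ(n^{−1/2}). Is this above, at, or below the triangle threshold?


Number of potential triangles: C(223, 3) = 1823471.
Each occurs with probability p³ ≈ (0.53572)³ ≈ 1.53749130e-01.
By linearity: E[X] = C(223, 3)·p³ ≈ 1823471 · 1.53749130e-01 ≈ 280357.079465.
Since α = 1/2 < 1, p = c/n^{1/2} ≫ 1/n is above the triangle threshold p ~ 1/n. Asymptotically E[X] ~ (c³/6)·n^{3(1−α)} = (8³/6)·n^{1.5} → ∞; triangles are abundant w.h.p.

E[X] ≈ 280357.079465; in regime p = Θ(1/n^{1/2}) E[X] diverges (above the triangle threshold p ~ 1/n).


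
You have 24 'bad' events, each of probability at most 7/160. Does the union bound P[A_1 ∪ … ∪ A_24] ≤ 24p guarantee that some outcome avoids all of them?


Union bound: P[∪_{i=1}^{24} A_i] ≤ Σ_i P[A_i] ≤ 24·p = 24·(7/160) = 21/20.
Numerically: 21/20 ≈ 1.0500000.
Is 21/20 < 1? NO.
Since the bound 21/20 is ≥ 1, the union bound is uninformative here; it does NOT by itself certify existence.

24·p = 21/20 ≈ 1.0500000; existence NOT certified by the union bound.


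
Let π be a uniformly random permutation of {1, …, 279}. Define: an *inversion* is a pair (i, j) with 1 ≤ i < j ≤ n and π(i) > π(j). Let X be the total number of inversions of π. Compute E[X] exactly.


Write X = Σ X_I over the C(279, 2) = 38781 pairs i < j, with X_I the indicator of one inversion.
There are 38781 indicators.
For each fixed pair i < j, the values π(i) and π(j) are two distinct elements of {1, …, 279} in uniformly random order; by symmetry P[π(i) > π(j)] = 1/2.
By linearity: E[X] = 38781 · (1/2) = C(279, 2) · (1/2) = 38781/2 = 38781/2 ≈ 19390.500.

E[X] = 38781/2 = 19390.500.


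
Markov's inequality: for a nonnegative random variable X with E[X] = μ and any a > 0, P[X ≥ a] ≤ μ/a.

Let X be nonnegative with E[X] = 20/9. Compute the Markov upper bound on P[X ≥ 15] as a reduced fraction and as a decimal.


μ = E[X] = 20/9, a = 15.
Markov: P[X ≥ 15] ≤ μ/a = (20/9)/15 = 4/27.
Numerically: ≈ 0.148148.
(Since a = 15 > μ = 2.222222, the bound 4/27 is < 1 and informative.)

P[X ≥ 15] ≤ 4/27 ≈ 0.148148.


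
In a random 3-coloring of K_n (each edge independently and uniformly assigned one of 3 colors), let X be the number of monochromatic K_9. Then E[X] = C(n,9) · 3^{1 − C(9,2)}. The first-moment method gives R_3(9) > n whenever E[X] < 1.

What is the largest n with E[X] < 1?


We need C(n, 9) · 3^{1 − 36} < 1, i.e. C(n, 9) < 3^{36 − 1} = 50031545098999707.
Check values of n near the boundary:
  n = 297: C(297, 9) = 43842345008337645; 43842345008337645 < 50031545098999707? YES
  n = 298: C(298, 9) = 45207677551849890; 45207677551849890 < 50031545098999707? YES
  n = 299: C(299, 9) = 46610674441390059; 46610674441390059 < 50031545098999707? YES
  n = 300: C(300, 9) = 48052241692154700; 48052241692154700 < 50031545098999707? YES
  n = 301: C(301, 9) = 49533303936090975; 49533303936090975 < 50031545098999707? YES
  n = 302: C(302, 9) = 51054804739588650; 51054804739588650 < 50031545098999707? NO
  n = 303: C(303, 9) = 52617706925494425; 52617706925494425 < 50031545098999707? NO
  n = 304: C(304, 9) = 54222992899492560; 54222992899492560 < 50031545098999707? NO
The largest n with C(n, 9) < 50031545098999707 is n = 301 (where E[X] = 16511101312030325/16677181699666569 ≈ 0.99004). Hence R_3(9) > 301, i.e. R_3(9) ≥ 302.

Largest n = 301; hence R_3(9) > 301.


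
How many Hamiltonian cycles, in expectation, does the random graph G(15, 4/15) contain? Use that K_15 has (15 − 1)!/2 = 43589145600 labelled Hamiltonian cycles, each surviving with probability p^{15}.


K_15 has (15 − 1)!/2 = 43589145600 labelled Hamiltonian cycles.
For each such Hamiltonian cycle H, let X_H = 1 if all 15 edges of H are present in G. Then P[X_H = 1] = p^{15} = (4/15)^{15} = 1073741824/437893890380859375.
By linearity of expectation: E[X] = Σ_H E[X_H] = 43589145600 · p^{15} = 43589145600 · 1073741824/437893890380859375 = 7704277975826432/72081298828125.
Numerically: E[X] ≈ 106.883.

E[X] = 43589145600 · (4/15)^{15} = 7704277975826432/72081298828125 ≈ 106.883.


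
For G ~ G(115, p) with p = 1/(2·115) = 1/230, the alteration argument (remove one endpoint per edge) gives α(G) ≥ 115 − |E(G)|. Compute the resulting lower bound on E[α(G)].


E[|E(G)|] = C(115, 2)·p = 6555 · (1/230) = 57/2.
E[α(G)] ≥ n − E[|E(G)|] = 115 − 57/2 = 173/2.
Numerically: ≈ 86.50000.
(This is only a lower bound; the true E[α(G)] may be larger.)

E[α(G)] ≥ 173/2 ≈ 86.50000.


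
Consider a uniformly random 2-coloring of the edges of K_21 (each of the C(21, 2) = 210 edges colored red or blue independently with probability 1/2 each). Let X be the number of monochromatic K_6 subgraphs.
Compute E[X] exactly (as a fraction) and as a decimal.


Let X = Σ_S X_S over the C(21, 6) = 54264 subsets S of size 6, where X_S = 1 if the K_6 on S is monochromatic.
For a fixed S, the K_6 on S has C(6, 2) = 15 edges. P[all 15 edges red] = (1/2)^15, and likewise for blue, so P[monochromatic] = 2·(1/2)^15 = 2^{1 − 15} = 1/16384.
Summing: E[X] = C(21, 6) · 2^{1 − 15} = 54264 · 1/16384 = 6783/2048.
Numerically: E[X] ≈ 3.312012.

E[X] = C(21,6)·2^(1−C(6,2)) = 6783/2048 ≈ 3.312012.


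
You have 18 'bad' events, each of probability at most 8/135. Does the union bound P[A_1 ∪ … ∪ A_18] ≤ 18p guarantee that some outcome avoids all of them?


Union bound: P[∪_{i=1}^{18} A_i] ≤ Σ_i P[A_i] ≤ 18·p = 18·(8/135) = 16/15.
Numerically: 16/15 ≈ 1.0666667.
Is 16/15 < 1? NO.
Since the bound 16/15 is ≥ 1, the union bound is uninformative here; it does NOT by itself certify existence.

18·p = 16/15 ≈ 1.0666667; existence NOT certified by the union bound.


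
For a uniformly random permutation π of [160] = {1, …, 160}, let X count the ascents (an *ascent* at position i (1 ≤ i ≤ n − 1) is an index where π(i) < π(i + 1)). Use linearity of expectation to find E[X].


Write X = Σ X_I over i = 1, …, 159, with X_I the indicator of one ascent.
There are 159 indicators.
For each fixed i, the pair (π(i), π(i+1)) is a uniformly random ordered pair of distinct values from {1, …, 160}; by symmetry P[π(i) < π(i+1)] = 1/2.
By linearity: E[X] = 159 · (1/2) = (160 − 1) · (1/2) = 159/2 ≈ 79.500.

E[X] = 159/2 = 79.500.


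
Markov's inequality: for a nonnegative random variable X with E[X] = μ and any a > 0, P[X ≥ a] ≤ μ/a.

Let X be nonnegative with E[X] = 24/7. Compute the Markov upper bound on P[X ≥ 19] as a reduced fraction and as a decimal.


μ = E[X] = 24/7, a = 19.
Markov: P[X ≥ 19] ≤ μ/a = (24/7)/19 = 24/133.
Numerically: ≈ 0.1805.
(Since a = 19 > μ = 3.4286, the bound 24/133 is < 1 and informative.)

P[X ≥ 19] ≤ 24/133 ≈ 0.1805.


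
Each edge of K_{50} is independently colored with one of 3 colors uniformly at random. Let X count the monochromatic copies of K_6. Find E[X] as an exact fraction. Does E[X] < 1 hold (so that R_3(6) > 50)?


E[X] = C(50, 6) · 3^{1 − 15} = 15890700 · 3^{−14} = 15890700/4782969.
As a reduced fraction: E[X] = 5296900/1594323 ≈ 3.3223506.
Is E[X] < 1? NO.
Since E[X] ≥ 1, the first-moment bound is inconclusive at n = 50; it does NOT by itself certify R_3(6) > 50.

E[X] = 5296900/1594323 ≈ 3.3223506; E[X] ≥ 1; first-moment method inconclusive here.


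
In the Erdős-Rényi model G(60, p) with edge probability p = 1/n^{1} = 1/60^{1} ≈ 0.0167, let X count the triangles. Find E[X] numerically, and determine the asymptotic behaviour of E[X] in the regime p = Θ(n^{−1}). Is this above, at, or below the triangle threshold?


Number of potential triangles: C(60, 3) = 34220.
Each occurs with probability p³ ≈ (0.0167)³ ≈ 4.62963e-06.
By linearity: E[X] = C(60, 3)·p³ ≈ 34220 · 4.62963e-06 ≈ 0.158.
Here α = 1, so p = 1/n is exactly at the triangle threshold p ~ 1/n. Asymptotically E[X] → c³/6 = 1³/6 = 1/6 ≈ 0.167, a bounded constant. In this regime the triangle count is asymptotically Poisson(c³/6).

E[X] ≈ 0.158; in regime p = Θ(1/n^{1}) E[X] stays bounded (at the triangle threshold p ~ 1/n).


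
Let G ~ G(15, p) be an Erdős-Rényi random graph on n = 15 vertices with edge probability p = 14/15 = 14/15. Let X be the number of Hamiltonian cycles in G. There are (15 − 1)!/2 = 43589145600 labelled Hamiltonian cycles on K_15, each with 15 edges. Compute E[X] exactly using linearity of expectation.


K_15 has (15 − 1)!/2 = 43589145600 labelled Hamiltonian cycles.
For each such Hamiltonian cycle H, let X_H = 1 if all 15 edges of H are present in G. Then P[X_H = 1] = p^{15} = (14/15)^{15} = 155568095557812224/437893890380859375.
Summing the indicators: E[X] = Σ_H E[X_H] = 43589145600 · p^{15} = 43589145600 · 155568095557812224/437893890380859375 = 1116227221067356419653632/72081298828125.
Numerically: E[X] ≈ 1.549e+10.

E[X] = 43589145600 · (14/15)^{15} = 1116227221067356419653632/72081298828125 ≈ 1.549e+10.


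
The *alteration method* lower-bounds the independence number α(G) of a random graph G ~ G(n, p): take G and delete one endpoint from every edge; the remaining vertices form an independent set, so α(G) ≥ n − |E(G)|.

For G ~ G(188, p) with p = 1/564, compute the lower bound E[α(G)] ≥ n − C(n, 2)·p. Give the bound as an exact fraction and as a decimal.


E[|E(G)|] = C(188, 2)·p = 17578 · (1/564) = 187/6.
E[α(G)] ≥ n − E[|E(G)|] = 188 − 187/6 = 941/6.
Numerically: ≈ 156.83333.
(This is only a lower bound; the true E[α(G)] may be larger.)

E[α(G)] ≥ 941/6 ≈ 156.83333.


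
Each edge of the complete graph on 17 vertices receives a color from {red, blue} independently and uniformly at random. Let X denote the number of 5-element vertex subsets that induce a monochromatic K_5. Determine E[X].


Let X = Σ_S X_S over the C(17, 5) = 6188 subsets S of size 5, where X_S = 1 if the K_5 on S is monochromatic.
For a fixed S, the K_5 on S has C(5, 2) = 10 edges. P[all 10 edges red] = (1/2)^10, and likewise for blue, so P[monochromatic] = 2·(1/2)^10 = 2^{1 − 10} = 1/512.
Summing: E[X] = C(17, 5) · 2^{1 − 10} = 6188 · 1/512 = 1547/128.
Numerically: E[X] ≈ 12.085938.

E[X] = C(17,5)·2^(1−C(5,2)) = 1547/128 ≈ 12.085938.


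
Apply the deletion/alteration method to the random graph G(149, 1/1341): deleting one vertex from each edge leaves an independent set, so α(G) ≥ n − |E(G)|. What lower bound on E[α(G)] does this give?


E[|E(G)|] = C(149, 2)·p = 11026 · (1/1341) = 74/9.
E[α(G)] ≥ n − E[|E(G)|] = 149 − 74/9 = 1267/9.
Numerically: ≈ 140.77778.
(This is only a lower bound; the true E[α(G)] may be larger.)

E[α(G)] ≥ 1267/9 ≈ 140.77778.


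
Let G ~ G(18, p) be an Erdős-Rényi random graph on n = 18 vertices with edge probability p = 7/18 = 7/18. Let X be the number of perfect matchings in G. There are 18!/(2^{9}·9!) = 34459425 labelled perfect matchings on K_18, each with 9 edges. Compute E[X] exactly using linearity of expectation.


K_18 has 18!/(2^{9}·9!) = 34459425 labelled perfect matchings.
For each such perfect matching H, let X_H = 1 if all 9 edges of H are present in G. Then P[X_H = 1] = p^{9} = (7/18)^{9} = 40353607/198359290368.
By linearity of expectation: E[X] = Σ_H E[X_H] = 34459425 · p^{9} = 34459425 · 40353607/198359290368 = 17167433257975/2448880128.
Numerically: E[X] ≈ 7.01e+03.

E[X] = 34459425 · (7/18)^{9} = 17167433257975/2448880128 ≈ 7.01e+03.


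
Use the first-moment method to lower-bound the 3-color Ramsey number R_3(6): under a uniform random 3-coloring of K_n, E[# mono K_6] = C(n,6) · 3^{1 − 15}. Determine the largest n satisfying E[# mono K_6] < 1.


We need C(n, 6) · 3^{1 − 15} < 1, i.e. C(n, 6) < 3^{15 − 1} = 4782969.
Check values of n near the boundary:
  n = 35: C(35, 6) = 1623160; 1623160 < 4782969? YES
  n = 36: C(36, 6) = 1947792; 1947792 < 4782969? YES
  n = 37: C(37, 6) = 2324784; 2324784 < 4782969? YES
  n = 38: C(38, 6) = 2760681; 2760681 < 4782969? YES
  n = 39: C(39, 6) = 3262623; 3262623 < 4782969? YES
  n = 40: C(40, 6) = 3838380; 3838380 < 4782969? YES
  n = 41: C(41, 6) = 4496388; 4496388 < 4782969? YES
  n = 42: C(42, 6) = 5245786; 5245786 < 4782969? NO
  n = 43: C(43, 6) = 6096454; 6096454 < 4782969? NO
  n = 44: C(44, 6) = 7059052; 7059052 < 4782969? NO
The largest n with C(n, 6) < 4782969 is n = 41 (where E[X] = 1498796/1594323 ≈ 0.940). Hence R_3(6) > 41, i.e. R_3(6) ≥ 42.

Largest n = 41; hence R_3(6) > 41.


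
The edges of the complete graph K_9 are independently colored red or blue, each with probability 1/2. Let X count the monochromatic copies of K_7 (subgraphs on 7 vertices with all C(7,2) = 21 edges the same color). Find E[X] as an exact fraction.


Let X = Σ_S X_S over the C(9, 7) = 36 subsets S of size 7, where X_S = 1 if the K_7 on S is monochromatic.
For a fixed S, the K_7 on S has C(7, 2) = 21 edges. P[all 21 edges red] = (1/2)^21, and likewise for blue, so P[monochromatic] = 2·(1/2)^21 = 2^{1 − 21} = 1/1048576.
By linearity of expectation: E[X] = C(9, 7) · 2^{1 − 21} = 36 · 1/1048576 = 9/262144.
Numerically: E[X] ≈ 0.0000.

E[X] = C(9,7)·2^(1−C(7,2)) = 9/262144 ≈ 0.0000.


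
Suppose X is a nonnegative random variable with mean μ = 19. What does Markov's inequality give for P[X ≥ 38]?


μ = E[X] = 19, a = 38.
Markov: P[X ≥ 38] ≤ μ/a = (19)/38 = 1/2.
Numerically: ≈ 0.500000.
(Since a = 38 > μ = 19.000000, the bound 1/2 is < 1 and informative.)

P[X ≥ 38] ≤ 1/2 ≈ 0.500000.


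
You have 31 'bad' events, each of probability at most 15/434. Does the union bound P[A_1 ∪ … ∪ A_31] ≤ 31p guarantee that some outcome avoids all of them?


Union bound: P[∪_{i=1}^{31} A_i] ≤ Σ_i P[A_i] ≤ 31·p = 31·(15/434) = 15/14.
Numerically: 15/14 ≈ 1.07143.
Is 15/14 < 1? NO.
Since the bound 15/14 is ≥ 1, the union bound is uninformative here; it does NOT by itself certify existence.

31·p = 15/14 ≈ 1.07143; existence NOT certified by the union bound.


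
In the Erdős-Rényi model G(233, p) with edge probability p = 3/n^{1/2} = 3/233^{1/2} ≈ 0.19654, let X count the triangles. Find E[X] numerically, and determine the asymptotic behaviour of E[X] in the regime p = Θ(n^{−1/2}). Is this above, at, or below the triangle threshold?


Number of potential triangles: C(233, 3) = 2081156.
Each occurs with probability p³ ≈ (0.19654)³ ≈ 7.5915400e-03.
By linearity: E[X] = C(233, 3)·p³ ≈ 2081156 · 7.5915400e-03 ≈ 15799.17895.
Since α = 1/2 < 1, p = c/n^{1/2} ≫ 1/n is above the triangle threshold p ~ 1/n. Asymptotically E[X] ~ (c³/6)·n^{3(1−α)} = (3³/6)·n^{1.5} → ∞; triangles are abundant w.h.p.

E[X] ≈ 15799.17895; in regime p = Θ(1/n^{1/2}) E[X] diverges (above the triangle threshold p ~ 1/n).


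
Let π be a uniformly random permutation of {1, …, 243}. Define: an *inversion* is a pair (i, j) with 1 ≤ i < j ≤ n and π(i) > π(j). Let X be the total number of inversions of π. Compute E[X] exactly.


Write X = Σ X_I over the C(243, 2) = 29403 pairs i < j, with X_I the indicator of one inversion.
There are 29403 indicators.
For each fixed pair i < j, the values π(i) and π(j) are two distinct elements of {1, …, 243} in uniformly random order; by symmetry P[π(i) > π(j)] = 1/2.
By linearity: E[X] = 29403 · (1/2) = C(243, 2) · (1/2) = 29403/2 = 29403/2 ≈ 14701.500000.

E[X] = 29403/2 = 14701.500000.


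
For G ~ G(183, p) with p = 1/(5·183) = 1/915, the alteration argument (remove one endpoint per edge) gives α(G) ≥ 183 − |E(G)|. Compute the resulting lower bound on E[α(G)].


E[|E(G)|] = C(183, 2)·p = 16653 · (1/915) = 91/5.
E[α(G)] ≥ n − E[|E(G)|] = 183 − 91/5 = 824/5.
Numerically: ≈ 164.80000.
(This is only a lower bound; the true E[α(G)] may be larger.)

E[α(G)] ≥ 824/5 ≈ 164.80000.


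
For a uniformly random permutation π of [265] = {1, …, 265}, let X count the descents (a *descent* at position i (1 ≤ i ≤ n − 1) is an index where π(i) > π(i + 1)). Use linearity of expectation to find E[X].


Write X = Σ X_I over i = 1, …, 264, with X_I the indicator of one descent.
There are 264 indicators.
For each fixed i, the pair (π(i), π(i+1)) is a uniformly random ordered pair of distinct values from {1, …, 265}; by symmetry P[π(i) > π(i+1)] = 1/2.
By linearity: E[X] = 264 · (1/2) = (265 − 1) · (1/2) = 132 ≈ 132.000.

E[X] = 132 = 132.000.


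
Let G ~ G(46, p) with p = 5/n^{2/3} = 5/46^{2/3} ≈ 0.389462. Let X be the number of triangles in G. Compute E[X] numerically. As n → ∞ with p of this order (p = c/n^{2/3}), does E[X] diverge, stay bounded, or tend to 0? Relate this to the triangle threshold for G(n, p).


Number of potential triangles: C(46, 3) = 15180.
Each occurs with probability p³ ≈ (0.389462)³ ≈ 5.90737240e-02.
By linearity: E[X] = C(46, 3)·p³ ≈ 15180 · 5.90737240e-02 ≈ 896.739130.
Since α = 2/3 < 1, p = c/n^{2/3} ≫ 1/n is above the triangle threshold p ~ 1/n. Asymptotically E[X] ~ (c³/6)·n^{3(1−α)} = (5³/6)·n^{1} → ∞; triangles are abundant w.h.p.

E[X] ≈ 896.739130; in regime p = Θ(1/n^{2/3}) E[X] diverges (above the triangle threshold p ~ 1/n).


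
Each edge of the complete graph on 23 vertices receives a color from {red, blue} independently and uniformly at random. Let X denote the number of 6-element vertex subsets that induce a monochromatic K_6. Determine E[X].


Let X = Σ_S X_S over the C(23, 6) = 100947 subsets S of size 6, where X_S = 1 if the K_6 on S is monochromatic.
For a fixed S, the K_6 on S has C(6, 2) = 15 edges. P[all 15 edges red] = (1/2)^15, and likewise for blue, so P[monochromatic] = 2·(1/2)^15 = 2^{1 − 15} = 1/16384.
By linearity: E[X] = C(23, 6) · 2^{1 − 15} = 100947 · 1/16384 = 100947/16384.
Numerically: E[X] ≈ 6.161316.

E[X] = C(23,6)·2^(1−C(6,2)) = 100947/16384 ≈ 6.161316.


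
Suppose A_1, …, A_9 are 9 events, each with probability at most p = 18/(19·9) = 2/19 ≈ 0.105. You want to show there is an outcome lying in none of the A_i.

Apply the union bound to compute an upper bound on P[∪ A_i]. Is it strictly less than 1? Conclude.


Union bound: P[∪_{i=1}^{9} A_i] ≤ Σ_i P[A_i] ≤ 9·p = 9·(2/19) = 18/19.
Numerically: 18/19 ≈ 0.947.
Is 18/19 < 1? YES.
Since P[∪ A_i] ≤ 18/19 < 1, the complement has P[∩ A_i^c] ≥ 1 − 18/19 = 1/19 > 0, so some outcome avoids every A_i.

9·p = 18/19 ≈ 0.947; existence CERTIFIED by the union bound.


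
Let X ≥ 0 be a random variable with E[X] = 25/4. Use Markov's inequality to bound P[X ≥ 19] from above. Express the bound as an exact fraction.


μ = E[X] = 25/4, a = 19.
Markov: P[X ≥ 19] ≤ μ/a = (25/4)/19 = 25/76.
Numerically: ≈ 0.3289.
(Since a = 19 > μ = 6.2500, the bound 25/76 is < 1 and informative.)

P[X ≥ 19] ≤ 25/76 ≈ 0.3289.


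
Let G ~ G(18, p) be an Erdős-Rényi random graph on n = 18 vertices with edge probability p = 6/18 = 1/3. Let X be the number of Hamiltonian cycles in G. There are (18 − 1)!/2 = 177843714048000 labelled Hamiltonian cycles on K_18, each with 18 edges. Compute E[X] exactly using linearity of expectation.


K_18 has (18 − 1)!/2 = 177843714048000 labelled Hamiltonian cycles.
For each such Hamiltonian cycle H, let X_H = 1 if all 18 edges of H are present in G. Then P[X_H = 1] = p^{18} = (1/3)^{18} = 1/387420489.
Summing the indicators: E[X] = Σ_H E[X_H] = 177843714048000 · p^{18} = 177843714048000 · 1/387420489 = 243955712000/531441.
Numerically: E[X] ≈ 459046.

E[X] = 177843714048000 · (1/3)^{18} = 243955712000/531441 ≈ 459046.


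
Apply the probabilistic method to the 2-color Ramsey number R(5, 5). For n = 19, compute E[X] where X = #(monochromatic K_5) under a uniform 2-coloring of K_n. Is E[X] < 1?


E[X] = C(19, 5) · 2^{1 − 10} = 11628 · 2^{−9} = 11628/512.
As a reduced fraction: E[X] = 2907/128 ≈ 22.7109375.
Is E[X] < 1? NO.
Since E[X] ≥ 1, the first-moment bound is inconclusive at n = 19; it does NOT by itself certify R(5, 5) > 19.

E[X] = 2907/128 ≈ 22.7109375; E[X] ≥ 1; first-moment method inconclusive here.


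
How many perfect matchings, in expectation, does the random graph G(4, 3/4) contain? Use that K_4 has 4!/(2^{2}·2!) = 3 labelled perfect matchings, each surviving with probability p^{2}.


K_4 has 4!/(2^{2}·2!) = 3 labelled perfect matchings.
For each such perfect matching H, let X_H = 1 if all 2 edges of H are present in G. Then P[X_H = 1] = p^{2} = (3/4)^{2} = 9/16.
By linearity: E[X] = Σ_H E[X_H] = 3 · p^{2} = 3 · 9/16 = 27/16.
Numerically: E[X] ≈ 1.69.

E[X] = 3 · (3/4)^{2} = 27/16 ≈ 1.69.


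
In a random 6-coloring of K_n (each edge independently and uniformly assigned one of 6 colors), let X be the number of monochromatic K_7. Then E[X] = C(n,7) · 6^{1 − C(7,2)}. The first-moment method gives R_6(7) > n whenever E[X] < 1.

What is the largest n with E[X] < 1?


We need C(n, 7) · 6^{1 − 21} < 1, i.e. C(n, 7) < 6^{21 − 1} = 3656158440062976.
Check values of n near the boundary:
  n = 566: C(566, 7) = 3557206237959440; 3557206237959440 < 3656158440062976? YES
  n = 567: C(567, 7) = 3601671315933933; 3601671315933933 < 3656158440062976? YES
  n = 568: C(568, 7) = 3646611956239704; 3646611956239704 < 3656158440062976? YES
  n = 569: C(569, 7) = 3692032389858348; 3692032389858348 < 3656158440062976? NO
  n = 570: C(570, 7) = 3737936877831720; 3737936877831720 < 3656158440062976? NO
The largest n with C(n, 7) < 3656158440062976 is n = 568 (where E[X] = 16882462760369/16926659444736 ≈ 0.997389). Hence R_6(7) > 568, i.e. R_6(7) ≥ 569.

Largest n = 568; hence R_6(7) > 568.


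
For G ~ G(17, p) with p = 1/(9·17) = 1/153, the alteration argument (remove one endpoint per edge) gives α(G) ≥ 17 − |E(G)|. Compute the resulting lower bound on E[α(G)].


E[|E(G)|] = C(17, 2)·p = 136 · (1/153) = 8/9.
E[α(G)] ≥ n − E[|E(G)|] = 17 − 8/9 = 145/9.
Numerically: ≈ 16.111.
(This is only a lower bound; the true E[α(G)] may be larger.)

E[α(G)] ≥ 145/9 ≈ 16.111.


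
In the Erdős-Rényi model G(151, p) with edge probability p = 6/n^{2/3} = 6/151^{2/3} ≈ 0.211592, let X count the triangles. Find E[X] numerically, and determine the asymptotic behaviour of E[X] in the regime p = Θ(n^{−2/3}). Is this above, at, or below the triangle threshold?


Number of potential triangles: C(151, 3) = 562475.
Each occurs with probability p³ ≈ (0.211592)³ ≈ 9.47326872e-03.
By linearity: E[X] = C(151, 3)·p³ ≈ 562475 · 9.47326872e-03 ≈ 5328.476821.
Since α = 2/3 < 1, p = c/n^{2/3} ≫ 1/n is above the triangle threshold p ~ 1/n. Asymptotically E[X] ~ (c³/6)·n^{3(1−α)} = (6³/6)·n^{1} → ∞; triangles are abundant w.h.p.

E[X] ≈ 5328.476821; in regime p = Θ(1/n^{2/3}) E[X] diverges (above the triangle threshold p ~ 1/n).


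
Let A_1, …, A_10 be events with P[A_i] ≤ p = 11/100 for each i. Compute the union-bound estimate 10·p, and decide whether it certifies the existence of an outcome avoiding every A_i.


Union bound: P[∪_{i=1}^{10} A_i] ≤ Σ_i P[A_i] ≤ 10·p = 10·(11/100) = 11/10.
Numerically: 11/10 ≈ 1.1000.
Is 11/10 < 1? NO.
Since the bound 11/10 is ≥ 1, the union bound is uninformative here; it does NOT by itself certify existence.

10·p = 11/10 ≈ 1.1000; existence NOT certified by the union bound.


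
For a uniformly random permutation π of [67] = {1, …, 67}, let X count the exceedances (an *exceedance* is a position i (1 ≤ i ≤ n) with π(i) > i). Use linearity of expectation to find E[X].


Write X = Σ_{i=1}^{67} X_i, where X_i = 1_{π(i) > i}.
For each fixed i, π(i) is uniform over {1, …, 67} (marginal of a uniform permutation), so P[π(i) > i] = (n − i)/n. Summing: Σ_{i=1}^{67} (n − i)/n = (0 + 1 + … + 66)/67 = 67(67 − 1)/(2·67) = (67 − 1)/2.
Hence E[X] = Σ_{i=1}^{67} (67 − i)/67 = 33 ≈ 33.00000.

E[X] = 33 = 33.00000.


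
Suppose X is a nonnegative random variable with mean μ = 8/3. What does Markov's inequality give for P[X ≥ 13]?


μ = E[X] = 8/3, a = 13.
Markov: P[X ≥ 13] ≤ μ/a = (8/3)/13 = 8/39.
Numerically: ≈ 0.20513.
(Since a = 13 > μ = 2.66667, the bound 8/39 is < 1 and informative.)

P[X ≥ 13] ≤ 8/39 ≈ 0.20513.


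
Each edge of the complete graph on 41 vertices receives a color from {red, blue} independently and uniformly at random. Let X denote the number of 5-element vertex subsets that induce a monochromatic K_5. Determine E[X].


Let X = Σ_S X_S over the C(41, 5) = 749398 subsets S of size 5, where X_S = 1 if the K_5 on S is monochromatic.
For a fixed S, the K_5 on S has C(5, 2) = 10 edges. P[all 10 edges red] = (1/2)^10, and likewise for blue, so P[monochromatic] = 2·(1/2)^10 = 2^{1 − 10} = 1/512.
By linearity of expectation: E[X] = C(41, 5) · 2^{1 − 10} = 749398 · 1/512 = 374699/256.
Numerically: E[X] ≈ 1463.667969.

E[X] = C(41,5)·2^(1−C(5,2)) = 374699/256 ≈ 1463.667969.


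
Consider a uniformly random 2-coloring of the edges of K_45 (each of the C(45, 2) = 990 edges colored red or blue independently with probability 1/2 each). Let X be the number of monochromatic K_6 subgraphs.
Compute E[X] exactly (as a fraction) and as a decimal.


Let X = Σ_S X_S over the C(45, 6) = 8145060 subsets S of size 6, where X_S = 1 if the K_6 on S is monochromatic.
For a fixed S, the K_6 on S has C(6, 2) = 15 edges. P[all 15 edges red] = (1/2)^15, and likewise for blue, so P[monochromatic] = 2·(1/2)^15 = 2^{1 − 15} = 1/16384.
By linearity of expectation: E[X] = C(45, 6) · 2^{1 − 15} = 8145060 · 1/16384 = 2036265/4096.
Numerically: E[X] ≈ 497.13501.

E[X] = C(45,6)·2^(1−C(6,2)) = 2036265/4096 ≈ 497.13501.


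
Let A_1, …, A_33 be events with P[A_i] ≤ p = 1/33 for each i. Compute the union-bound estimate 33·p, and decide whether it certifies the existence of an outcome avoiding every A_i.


Union bound: P[∪_{i=1}^{33} A_i] ≤ Σ_i P[A_i] ≤ 33·p = 33·(1/33) = 1.
Numerically: 1 ≈ 1.00000.
Is 1 < 1? NO.
Since the bound 1 is ≥ 1, the union bound is uninformative here; it does NOT by itself certify existence.

33·p = 1 ≈ 1.00000; existence NOT certified by the union bound.


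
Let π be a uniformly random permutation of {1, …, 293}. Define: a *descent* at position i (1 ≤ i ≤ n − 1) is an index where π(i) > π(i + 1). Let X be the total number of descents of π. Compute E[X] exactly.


Write X = Σ X_I over i = 1, …, 292, with X_I the indicator of one descent.
There are 292 indicators.
For each fixed i, the pair (π(i), π(i+1)) is a uniformly random ordered pair of distinct values from {1, …, 293}; by symmetry P[π(i) > π(i+1)] = 1/2.
By linearity: E[X] = 292 · (1/2) = (293 − 1) · (1/2) = 146 ≈ 146.00000.

E[X] = 146 = 146.00000.


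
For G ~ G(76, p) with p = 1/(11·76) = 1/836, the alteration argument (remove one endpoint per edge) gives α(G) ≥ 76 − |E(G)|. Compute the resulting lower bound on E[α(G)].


E[|E(G)|] = C(76, 2)·p = 2850 · (1/836) = 75/22.
E[α(G)] ≥ n − E[|E(G)|] = 76 − 75/22 = 1597/22.
Numerically: ≈ 72.5909.
(This is only a lower bound; the true E[α(G)] may be larger.)

E[α(G)] ≥ 1597/22 ≈ 72.5909.


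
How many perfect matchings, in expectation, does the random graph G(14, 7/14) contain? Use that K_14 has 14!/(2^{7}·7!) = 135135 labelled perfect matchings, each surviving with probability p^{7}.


K_14 has 14!/(2^{7}·7!) = 135135 labelled perfect matchings.
For each such perfect matching H, let X_H = 1 if all 7 edges of H are present in G. Then P[X_H = 1] = p^{7} = (1/2)^{7} = 1/128.
Summing the indicators: E[X] = Σ_H E[X_H] = 135135 · p^{7} = 135135 · 1/128 = 135135/128.
Numerically: E[X] ≈ 1.06e+03.

E[X] = 135135 · (1/2)^{7} = 135135/128 ≈ 1.06e+03.


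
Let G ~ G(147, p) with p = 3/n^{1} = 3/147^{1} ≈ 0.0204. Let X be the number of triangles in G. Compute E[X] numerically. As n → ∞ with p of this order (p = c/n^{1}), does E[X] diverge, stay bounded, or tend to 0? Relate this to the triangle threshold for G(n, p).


Number of potential triangles: C(147, 3) = 518665.
Each occurs with probability p³ ≈ (0.0204)³ ≈ 8.49986e-06.
By linearity: E[X] = C(147, 3)·p³ ≈ 518665 · 8.49986e-06 ≈ 4.409.
Here α = 1, so p = 3/n is exactly at the triangle threshold p ~ 1/n. Asymptotically E[X] → c³/6 = 3³/6 = 9/2 ≈ 4.500, a bounded constant. In this regime the triangle count is asymptotically Poisson(c³/6).

E[X] ≈ 4.409; in regime p = Θ(1/n^{1}) E[X] stays bounded (at the triangle threshold p ~ 1/n).


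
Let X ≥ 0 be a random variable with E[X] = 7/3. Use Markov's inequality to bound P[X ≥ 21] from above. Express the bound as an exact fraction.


μ = E[X] = 7/3, a = 21.
Markov: P[X ≥ 21] ≤ μ/a = (7/3)/21 = 1/9.
Numerically: ≈ 0.11111.
(Since a = 21 > μ = 2.33333, the bound 1/9 is < 1 and informative.)

P[X ≥ 21] ≤ 1/9 ≈ 0.11111.
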